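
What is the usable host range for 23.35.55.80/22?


Network: 23.35.52.0
Broadcast: 23.35.55.255
First usable = network + 1
Last usable = broadcast - 1
Range: 23.35.52.1 to 23.35.55.254


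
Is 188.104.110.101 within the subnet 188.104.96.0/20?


Subnet network: 188.104.96.0
Test IP AND mask: 188.104.96.0
Yes, 188.104.110.101 is in 188.104.96.0/20


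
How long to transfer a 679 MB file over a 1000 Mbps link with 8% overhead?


Effective throughput = 1000 * (1 - 8/100) = 920 Mbps
File size in Mb = 679 * 8 = 5432 Mb
Time = 5432 / 920
Time = 5.9043 seconds


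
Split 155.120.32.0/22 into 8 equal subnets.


New prefix = 22 + 3 = 25
Each subnet has 128 addresses
  155.120.32.0/25
  155.120.32.128/25
  155.120.33.0/25
  155.120.33.128/25
  155.120.34.0/25
  155.120.34.128/25
  155.120.35.0/25
  155.120.35.128/25
Subnets: 155.120.32.0/25, 155.120.32.128/25, 155.120.33.0/25, 155.120.33.128/25, 155.120.34.0/25, 155.120.34.128/25, 155.120.35.0/25, 155.120.35.128/25


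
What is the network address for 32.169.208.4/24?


IP:   00100000.10101001.11010000.00000100
Mask: 11111111.11111111.11111111.00000000
AND operation:
Net:  00100000.10101001.11010000.00000000
Network: 32.169.208.0/24


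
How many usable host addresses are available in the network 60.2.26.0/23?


Host bits = 32 - 23 = 9
Total addresses = 2^9 = 512
Usable = total - 2 (network and broadcast)
Usable hosts: 510


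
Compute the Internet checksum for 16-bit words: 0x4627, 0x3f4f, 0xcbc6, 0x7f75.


Sum all words (with carry folding):
+ 0x4627 = 0x4627
+ 0x3f4f = 0x8576
+ 0xcbc6 = 0x513d
+ 0x7f75 = 0xd0b2
One's complement: ~0xd0b2
Checksum = 0x2f4d


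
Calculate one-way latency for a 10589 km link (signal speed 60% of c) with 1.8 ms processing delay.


Speed = 0.6 * 3e5 km/s = 180000 km/s
Propagation delay = 10589 / 180000 = 0.0588 s = 58.8278 ms
Processing delay = 1.8 ms
Total one-way latency = 60.6278 ms


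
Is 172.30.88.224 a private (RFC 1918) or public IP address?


RFC 1918 private ranges:
  10.0.0.0/8 (10.0.0.0 - 10.255.255.255)
  172.16.0.0/12 (172.16.0.0 - 172.31.255.255)
  192.168.0.0/16 (192.168.0.0 - 192.168.255.255)
Private (in 172.16.0.0/12)


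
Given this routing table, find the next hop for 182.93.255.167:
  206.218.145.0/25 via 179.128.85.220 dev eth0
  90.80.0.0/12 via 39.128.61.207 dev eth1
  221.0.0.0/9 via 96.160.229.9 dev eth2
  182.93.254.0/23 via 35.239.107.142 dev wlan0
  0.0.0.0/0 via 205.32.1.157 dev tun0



Longest prefix match for 182.93.255.167:
  /25 206.218.145.0: no
  /12 90.80.0.0: no
  /9 221.0.0.0: no
  /23 182.93.254.0: MATCH
  /0 0.0.0.0: MATCH
Selected: next-hop 35.239.107.142 via wlan0 (matched /23)


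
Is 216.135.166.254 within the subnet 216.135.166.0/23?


Subnet network: 216.135.166.0
Test IP AND mask: 216.135.166.0
Yes, 216.135.166.254 is in 216.135.166.0/23


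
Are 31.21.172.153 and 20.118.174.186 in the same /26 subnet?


Mask: 255.255.255.192
31.21.172.153 AND mask = 31.21.172.128
20.118.174.186 AND mask = 20.118.174.128
No, different subnets (31.21.172.128 vs 20.118.174.128)


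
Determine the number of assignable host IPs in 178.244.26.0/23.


Host bits = 32 - 23 = 9
Total addresses = 2^9 = 512
Usable = total - 2 (network and broadcast)
Usable hosts: 510


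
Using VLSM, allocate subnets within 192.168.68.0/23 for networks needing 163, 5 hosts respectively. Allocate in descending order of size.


163 hosts -> /24 (254 usable): 192.168.68.0/24
5 hosts -> /29 (6 usable): 192.168.69.0/29
Allocation: 192.168.68.0/24 (163 hosts, 254 usable); 192.168.69.0/29 (5 hosts, 6 usable)


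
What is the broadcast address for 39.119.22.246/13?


Network: 39.112.0.0/13
Host bits = 19
Set all host bits to 1:
Broadcast: 39.119.255.255


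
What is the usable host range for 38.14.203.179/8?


Network: 38.0.0.0
Broadcast: 38.255.255.255
First usable = network + 1
Last usable = broadcast - 1
Range: 38.0.0.1 to 38.255.255.254


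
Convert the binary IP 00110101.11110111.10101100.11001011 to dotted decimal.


00110101 = 53
11110111 = 247
10101100 = 172
11001011 = 203
IP: 53.247.172.203


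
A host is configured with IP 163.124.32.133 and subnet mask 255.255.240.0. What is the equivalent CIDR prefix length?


Binary: 11111111.11111111.11110000.00000000
Count leading 1s
Prefix: /20


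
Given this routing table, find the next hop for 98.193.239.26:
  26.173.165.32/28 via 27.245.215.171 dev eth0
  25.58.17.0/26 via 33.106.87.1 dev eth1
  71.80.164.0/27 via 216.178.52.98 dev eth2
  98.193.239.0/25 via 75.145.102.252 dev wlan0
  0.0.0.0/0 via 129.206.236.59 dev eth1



Longest prefix match for 98.193.239.26:
  /28 26.173.165.32: no
  /26 25.58.17.0: no
  /27 71.80.164.0: no
  /25 98.193.239.0: MATCH
  /0 0.0.0.0: MATCH
Selected: next-hop 75.145.102.252 via wlan0 (matched /25)


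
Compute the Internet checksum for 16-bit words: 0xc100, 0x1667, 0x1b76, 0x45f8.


Sum all words (with carry folding):
+ 0xc100 = 0xc100
+ 0x1667 = 0xd767
+ 0x1b76 = 0xf2dd
+ 0x45f8 = 0x38d6
One's complement: ~0x38d6
Checksum = 0xc729


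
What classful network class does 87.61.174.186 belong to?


First octet: 87
Binary: 01010111
0xxxxxxx -> Class A (1-126)
Class A, default mask 255.0.0.0 (/8)


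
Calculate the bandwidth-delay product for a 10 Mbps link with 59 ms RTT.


BDP = bandwidth * RTT
= 10 Mbps * 59 ms
= 10 * 1e6 * 59 / 1000 bits
= 590000 bits
= 73750 bytes
= 72.0215 KB
BDP = 590000 bits (73750 bytes)


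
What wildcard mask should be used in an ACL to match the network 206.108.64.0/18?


Subnet mask: 255.255.192.0
Wildcard = 255.255.255.255 - subnet mask
255 - 255 = 0
255 - 255 = 0
255 - 192 = 63
255 - 0 = 255
Wildcard: 0.0.63.255


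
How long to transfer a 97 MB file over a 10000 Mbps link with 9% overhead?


Effective throughput = 10000 * (1 - 9/100) = 9100 Mbps
File size in Mb = 97 * 8 = 776 Mb
Time = 776 / 9100
Time = 0.0853 seconds


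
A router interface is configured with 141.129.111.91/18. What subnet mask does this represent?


/18 means 18 network bits, 14 host bits
Binary: 11111111111111111100000000000000
Mask: 255.255.192.0


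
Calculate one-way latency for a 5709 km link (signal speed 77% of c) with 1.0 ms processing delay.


Speed = 0.77 * 3e5 km/s = 231000 km/s
Propagation delay = 5709 / 231000 = 0.0247 s = 24.7143 ms
Processing delay = 1.0 ms
Total one-way latency = 25.7143 ms


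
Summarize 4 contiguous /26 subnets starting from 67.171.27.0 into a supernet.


Original prefix: /26
Number of subnets: 4 = 2^2
New prefix = 26 - 2 = 24
Supernet: 67.171.27.0/24


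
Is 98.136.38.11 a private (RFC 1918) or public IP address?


RFC 1918 private ranges:
  10.0.0.0/8 (10.0.0.0 - 10.255.255.255)
  172.16.0.0/12 (172.16.0.0 - 172.31.255.255)
  192.168.0.0/16 (192.168.0.0 - 192.168.255.255)
Public (not in any RFC 1918 range)


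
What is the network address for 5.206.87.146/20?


IP:   00000101.11001110.01010111.10010010
Mask: 11111111.11111111.11110000.00000000
AND operation:
Net:  00000101.11001110.01010000.00000000
Network: 5.206.80.0/20


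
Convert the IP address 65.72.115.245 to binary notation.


65 = 01000001
72 = 01001000
115 = 01110011
245 = 11110101
Binary: 01000001.01001000.01110011.11110101


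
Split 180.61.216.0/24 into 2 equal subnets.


New prefix = 24 + 1 = 25
Each subnet has 128 addresses
  180.61.216.0/25
  180.61.216.128/25
Subnets: 180.61.216.0/25, 180.61.216.128/25


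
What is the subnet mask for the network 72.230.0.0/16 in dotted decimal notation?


/16 means 16 network bits, 16 host bits
Binary: 11111111111111110000000000000000
Mask: 255.255.0.0


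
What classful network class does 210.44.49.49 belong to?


First octet: 210
Binary: 11010010
110xxxxx -> Class C (192-223)
Class C, default mask 255.255.255.0 (/24)


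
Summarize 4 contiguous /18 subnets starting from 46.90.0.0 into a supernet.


Original prefix: /18
Number of subnets: 4 = 2^2
New prefix = 18 - 2 = 16
Supernet: 46.90.0.0/16


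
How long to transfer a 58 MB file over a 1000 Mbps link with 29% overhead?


Effective throughput = 1000 * (1 - 29/100) = 710 Mbps
File size in Mb = 58 * 8 = 464 Mb
Time = 464 / 710
Time = 0.6535 seconds


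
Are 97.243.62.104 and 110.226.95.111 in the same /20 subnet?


Mask: 255.255.240.0
97.243.62.104 AND mask = 97.243.48.0
110.226.95.111 AND mask = 110.226.80.0
No, different subnets (97.243.48.0 vs 110.226.80.0)


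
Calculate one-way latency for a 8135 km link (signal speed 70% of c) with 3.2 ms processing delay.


Speed = 0.7 * 3e5 km/s = 210000 km/s
Propagation delay = 8135 / 210000 = 0.0387 s = 38.7381 ms
Processing delay = 3.2 ms
Total one-way latency = 41.9381 ms


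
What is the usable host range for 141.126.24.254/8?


Network: 141.0.0.0
Broadcast: 141.255.255.255
First usable = network + 1
Last usable = broadcast - 1
Range: 141.0.0.1 to 141.255.255.254


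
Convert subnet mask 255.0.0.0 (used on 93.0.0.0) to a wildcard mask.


Subnet mask: 255.0.0.0
Wildcard = 255.255.255.255 - subnet mask
255 - 255 = 0
255 - 0 = 255
255 - 0 = 255
255 - 0 = 255
Wildcard: 0.255.255.255


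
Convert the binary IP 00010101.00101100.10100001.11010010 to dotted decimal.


00010101 = 21
00101100 = 44
10100001 = 161
11010010 = 210
IP: 21.44.161.210


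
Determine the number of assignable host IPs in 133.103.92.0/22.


Host bits = 32 - 22 = 10
Total addresses = 2^10 = 1024
Usable = total - 2 (network and broadcast)
Usable hosts: 1022


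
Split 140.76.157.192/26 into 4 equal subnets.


New prefix = 26 + 2 = 28
Each subnet has 16 addresses
  140.76.157.192/28
  140.76.157.208/28
  140.76.157.224/28
  140.76.157.240/28
Subnets: 140.76.157.192/28, 140.76.157.208/28, 140.76.157.224/28, 140.76.157.240/28


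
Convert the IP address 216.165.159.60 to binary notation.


216 = 11011000
165 = 10100101
159 = 10011111
60 = 00111100
Binary: 11011000.10100101.10011111.00111100


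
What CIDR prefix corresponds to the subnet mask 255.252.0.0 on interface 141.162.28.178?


Binary: 11111111.11111100.00000000.00000000
Count leading 1s
Prefix: /14


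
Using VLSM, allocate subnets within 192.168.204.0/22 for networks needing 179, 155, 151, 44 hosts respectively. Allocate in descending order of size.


179 hosts -> /24 (254 usable): 192.168.204.0/24
155 hosts -> /24 (254 usable): 192.168.205.0/24
151 hosts -> /24 (254 usable): 192.168.206.0/24
44 hosts -> /26 (62 usable): 192.168.207.0/26
Allocation: 192.168.204.0/24 (179 hosts, 254 usable); 192.168.205.0/24 (155 hosts, 254 usable); 192.168.206.0/24 (151 hosts, 254 usable); 192.168.207.0/26 (44 hosts, 62 usable)


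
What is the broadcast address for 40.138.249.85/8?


Network: 40.0.0.0/8
Host bits = 24
Set all host bits to 1:
Broadcast: 40.255.255.255


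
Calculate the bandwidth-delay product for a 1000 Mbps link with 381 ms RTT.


BDP = bandwidth * RTT
= 1000 Mbps * 381 ms
= 1000 * 1e6 * 381 / 1000 bits
= 381000000 bits
= 47625000 bytes
= 46508.7891 KB
BDP = 381000000 bits (47625000 bytes)


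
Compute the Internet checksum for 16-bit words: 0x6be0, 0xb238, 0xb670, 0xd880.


Sum all words (with carry folding):
+ 0x6be0 = 0x6be0
+ 0xb238 = 0x1e19
+ 0xb670 = 0xd489
+ 0xd880 = 0xad0a
One's complement: ~0xad0a
Checksum = 0x52f5


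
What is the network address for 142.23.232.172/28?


IP:   10001110.00010111.11101000.10101100
Mask: 11111111.11111111.11111111.11110000
AND operation:
Net:  10001110.00010111.11101000.10100000
Network: 142.23.232.160/28


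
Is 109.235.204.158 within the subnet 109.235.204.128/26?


Subnet network: 109.235.204.128
Test IP AND mask: 109.235.204.128
Yes, 109.235.204.158 is in 109.235.204.128/26


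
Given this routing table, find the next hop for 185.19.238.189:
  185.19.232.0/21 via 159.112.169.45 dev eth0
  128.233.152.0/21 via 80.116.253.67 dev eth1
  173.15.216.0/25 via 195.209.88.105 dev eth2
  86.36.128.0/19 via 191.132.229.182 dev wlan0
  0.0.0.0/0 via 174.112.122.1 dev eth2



Longest prefix match for 185.19.238.189:
  /21 185.19.232.0: MATCH
  /21 128.233.152.0: no
  /25 173.15.216.0: no
  /19 86.36.128.0: no
  /0 0.0.0.0: MATCH
Selected: next-hop 159.112.169.45 via eth0 (matched /21)


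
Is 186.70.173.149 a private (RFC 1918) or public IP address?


RFC 1918 private ranges:
  10.0.0.0/8 (10.0.0.0 - 10.255.255.255)
  172.16.0.0/12 (172.16.0.0 - 172.31.255.255)
  192.168.0.0/16 (192.168.0.0 - 192.168.255.255)
Public (not in any RFC 1918 range)


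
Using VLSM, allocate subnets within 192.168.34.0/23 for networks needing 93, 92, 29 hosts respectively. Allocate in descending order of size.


93 hosts -> /25 (126 usable): 192.168.34.0/25
92 hosts -> /25 (126 usable): 192.168.34.128/25
29 hosts -> /27 (30 usable): 192.168.35.0/27
Allocation: 192.168.34.0/25 (93 hosts, 126 usable); 192.168.34.128/25 (92 hosts, 126 usable); 192.168.35.0/27 (29 hosts, 30 usable)


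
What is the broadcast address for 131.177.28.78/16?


Network: 131.177.0.0/16
Host bits = 16
Set all host bits to 1:
Broadcast: 131.177.255.255


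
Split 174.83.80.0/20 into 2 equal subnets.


New prefix = 20 + 1 = 21
Each subnet has 2048 addresses
  174.83.80.0/21
  174.83.88.0/21
Subnets: 174.83.80.0/21, 174.83.88.0/21


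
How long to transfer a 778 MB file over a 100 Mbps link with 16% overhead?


Effective throughput = 100 * (1 - 16/100) = 84 Mbps
File size in Mb = 778 * 8 = 6224 Mb
Time = 6224 / 84
Time = 74.0952 seconds


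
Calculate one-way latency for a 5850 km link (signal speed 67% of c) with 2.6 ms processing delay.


Speed = 0.67 * 3e5 km/s = 201000 km/s
Propagation delay = 5850 / 201000 = 0.0291 s = 29.1045 ms
Processing delay = 2.6 ms
Total one-way latency = 31.7045 ms


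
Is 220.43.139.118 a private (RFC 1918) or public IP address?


RFC 1918 private ranges:
  10.0.0.0/8 (10.0.0.0 - 10.255.255.255)
  172.16.0.0/12 (172.16.0.0 - 172.31.255.255)
  192.168.0.0/16 (192.168.0.0 - 192.168.255.255)
Public (not in any RFC 1918 range)


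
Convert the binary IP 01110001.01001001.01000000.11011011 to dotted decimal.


01110001 = 113
01001001 = 73
01000000 = 64
11011011 = 219
IP: 113.73.64.219


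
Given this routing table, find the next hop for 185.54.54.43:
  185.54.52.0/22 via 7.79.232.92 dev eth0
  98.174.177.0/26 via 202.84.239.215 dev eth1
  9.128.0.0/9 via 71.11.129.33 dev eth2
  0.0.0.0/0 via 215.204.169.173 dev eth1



Longest prefix match for 185.54.54.43:
  /22 185.54.52.0: MATCH
  /26 98.174.177.0: no
  /9 9.128.0.0: no
  /0 0.0.0.0: MATCH
Selected: next-hop 7.79.232.92 via eth0 (matched /22)


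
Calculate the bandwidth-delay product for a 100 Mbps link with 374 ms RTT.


BDP = bandwidth * RTT
= 100 Mbps * 374 ms
= 100 * 1e6 * 374 / 1000 bits
= 37400000 bits
= 4675000 bytes
= 4565.4297 KB
BDP = 37400000 bits (4675000 bytes)


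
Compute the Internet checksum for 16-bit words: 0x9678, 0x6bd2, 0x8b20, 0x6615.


Sum all words (with carry folding):
+ 0x9678 = 0x9678
+ 0x6bd2 = 0x024b
+ 0x8b20 = 0x8d6b
+ 0x6615 = 0xf380
One's complement: ~0xf380
Checksum = 0x0c7f


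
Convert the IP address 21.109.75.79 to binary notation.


21 = 00010101
109 = 01101101
75 = 01001011
79 = 01001111
Binary: 00010101.01101101.01001011.01001111


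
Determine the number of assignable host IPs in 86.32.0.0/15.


Host bits = 32 - 15 = 17
Total addresses = 2^17 = 131072
Usable = total - 2 (network and broadcast)
Usable hosts: 131070


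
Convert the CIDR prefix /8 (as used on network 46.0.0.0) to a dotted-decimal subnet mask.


/8 means 8 network bits, 24 host bits
Binary: 11111111000000000000000000000000
Mask: 255.0.0.0


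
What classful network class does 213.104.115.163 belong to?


First octet: 213
Binary: 11010101
110xxxxx -> Class C (192-223)
Class C, default mask 255.255.255.0 (/24)


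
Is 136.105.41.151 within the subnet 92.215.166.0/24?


Subnet network: 92.215.166.0
Test IP AND mask: 136.105.41.0
No, 136.105.41.151 is not in 92.215.166.0/24


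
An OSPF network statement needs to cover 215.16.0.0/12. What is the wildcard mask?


Subnet mask: 255.240.0.0
Wildcard = 255.255.255.255 - subnet mask
255 - 255 = 0
255 - 240 = 15
255 - 0 = 255
255 - 0 = 255
Wildcard: 0.15.255.255


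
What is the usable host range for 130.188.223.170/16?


Network: 130.188.0.0
Broadcast: 130.188.255.255
First usable = network + 1
Last usable = broadcast - 1
Range: 130.188.0.1 to 130.188.255.254


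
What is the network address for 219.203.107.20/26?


IP:   11011011.11001011.01101011.00010100
Mask: 11111111.11111111.11111111.11000000
AND operation:
Net:  11011011.11001011.01101011.00000000
Network: 219.203.107.0/26


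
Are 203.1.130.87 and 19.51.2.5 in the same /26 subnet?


Mask: 255.255.255.192
203.1.130.87 AND mask = 203.1.130.64
19.51.2.5 AND mask = 19.51.2.0
No, different subnets (203.1.130.64 vs 19.51.2.0)


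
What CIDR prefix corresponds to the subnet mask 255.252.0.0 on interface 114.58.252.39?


Binary: 11111111.11111100.00000000.00000000
Count leading 1s
Prefix: /14


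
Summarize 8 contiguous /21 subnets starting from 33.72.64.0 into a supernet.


Original prefix: /21
Number of subnets: 8 = 2^3
New prefix = 21 - 3 = 18
Supernet: 33.72.64.0/18


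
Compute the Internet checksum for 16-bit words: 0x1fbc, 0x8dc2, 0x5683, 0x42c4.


Sum all words (with carry folding):
+ 0x1fbc = 0x1fbc
+ 0x8dc2 = 0xad7e
+ 0x5683 = 0x0402
+ 0x42c4 = 0x46c6
One's complement: ~0x46c6
Checksum = 0xb939


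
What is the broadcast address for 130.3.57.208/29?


Network: 130.3.57.208/29
Host bits = 3
Set all host bits to 1:
Broadcast: 130.3.57.215


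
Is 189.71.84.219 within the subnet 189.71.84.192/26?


Subnet network: 189.71.84.192
Test IP AND mask: 189.71.84.192
Yes, 189.71.84.219 is in 189.71.84.192/26


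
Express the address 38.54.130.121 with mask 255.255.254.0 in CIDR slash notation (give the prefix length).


Binary: 11111111.11111111.11111110.00000000
Count leading 1s
Prefix: /23


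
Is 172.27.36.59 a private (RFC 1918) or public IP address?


RFC 1918 private ranges:
  10.0.0.0/8 (10.0.0.0 - 10.255.255.255)
  172.16.0.0/12 (172.16.0.0 - 172.31.255.255)
  192.168.0.0/16 (192.168.0.0 - 192.168.255.255)
Private (in 172.16.0.0/12)


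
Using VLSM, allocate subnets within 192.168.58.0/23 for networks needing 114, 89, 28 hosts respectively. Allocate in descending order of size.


114 hosts -> /25 (126 usable): 192.168.58.0/25
89 hosts -> /25 (126 usable): 192.168.58.128/25
28 hosts -> /27 (30 usable): 192.168.59.0/27
Allocation: 192.168.58.0/25 (114 hosts, 126 usable); 192.168.58.128/25 (89 hosts, 126 usable); 192.168.59.0/27 (28 hosts, 30 usable)


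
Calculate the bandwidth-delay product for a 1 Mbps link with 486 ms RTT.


BDP = bandwidth * RTT
= 1 Mbps * 486 ms
= 1 * 1e6 * 486 / 1000 bits
= 486000 bits
= 60750 bytes
= 59.3262 KB
BDP = 486000 bits (60750 bytes)


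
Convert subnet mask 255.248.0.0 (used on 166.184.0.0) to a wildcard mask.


Subnet mask: 255.248.0.0
Wildcard = 255.255.255.255 - subnet mask
255 - 255 = 0
255 - 248 = 7
255 - 0 = 255
255 - 0 = 255
Wildcard: 0.7.255.255


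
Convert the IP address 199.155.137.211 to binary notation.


199 = 11000111
155 = 10011011
137 = 10001001
211 = 11010011
Binary: 11000111.10011011.10001001.11010011


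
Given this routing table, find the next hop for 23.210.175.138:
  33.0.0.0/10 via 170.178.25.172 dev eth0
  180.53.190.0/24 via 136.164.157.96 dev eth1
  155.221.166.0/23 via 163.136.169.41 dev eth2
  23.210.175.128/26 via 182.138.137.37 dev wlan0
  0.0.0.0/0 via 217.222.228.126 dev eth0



Longest prefix match for 23.210.175.138:
  /10 33.0.0.0: no
  /24 180.53.190.0: no
  /23 155.221.166.0: no
  /26 23.210.175.128: MATCH
  /0 0.0.0.0: MATCH
Selected: next-hop 182.138.137.37 via wlan0 (matched /26)


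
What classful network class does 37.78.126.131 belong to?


First octet: 37
Binary: 00100101
0xxxxxxx -> Class A (1-126)
Class A, default mask 255.0.0.0 (/8)


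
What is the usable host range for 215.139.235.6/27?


Network: 215.139.235.0
Broadcast: 215.139.235.31
First usable = network + 1
Last usable = broadcast - 1
Range: 215.139.235.1 to 215.139.235.30


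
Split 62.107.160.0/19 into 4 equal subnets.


New prefix = 19 + 2 = 21
Each subnet has 2048 addresses
  62.107.160.0/21
  62.107.168.0/21
  62.107.176.0/21
  62.107.184.0/21
Subnets: 62.107.160.0/21, 62.107.168.0/21, 62.107.176.0/21, 62.107.184.0/21


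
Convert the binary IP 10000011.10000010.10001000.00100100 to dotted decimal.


10000011 = 131
10000010 = 130
10001000 = 136
00100100 = 36
IP: 131.130.136.36


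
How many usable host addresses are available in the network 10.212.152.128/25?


Host bits = 32 - 25 = 7
Total addresses = 2^7 = 128
Usable = total - 2 (network and broadcast)
Usable hosts: 126


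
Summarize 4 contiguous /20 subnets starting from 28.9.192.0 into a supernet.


Original prefix: /20
Number of subnets: 4 = 2^2
New prefix = 20 - 2 = 18
Supernet: 28.9.192.0/18


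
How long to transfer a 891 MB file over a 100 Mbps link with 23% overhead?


Effective throughput = 100 * (1 - 23/100) = 77 Mbps
File size in Mb = 891 * 8 = 7128 Mb
Time = 7128 / 77
Time = 92.5714 seconds


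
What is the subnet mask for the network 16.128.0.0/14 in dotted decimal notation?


/14 means 14 network bits, 18 host bits
Binary: 11111111111111000000000000000000
Mask: 255.252.0.0


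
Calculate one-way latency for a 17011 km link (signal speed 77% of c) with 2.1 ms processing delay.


Speed = 0.77 * 3e5 km/s = 231000 km/s
Propagation delay = 17011 / 231000 = 0.0736 s = 73.6407 ms
Processing delay = 2.1 ms
Total one-way latency = 75.7407 ms


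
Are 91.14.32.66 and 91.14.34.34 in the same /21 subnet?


Mask: 255.255.248.0
91.14.32.66 AND mask = 91.14.32.0
91.14.34.34 AND mask = 91.14.32.0
Yes, same subnet (91.14.32.0)


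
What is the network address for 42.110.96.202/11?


IP:   00101010.01101110.01100000.11001010
Mask: 11111111.11100000.00000000.00000000
AND operation:
Net:  00101010.01100000.00000000.00000000
Network: 42.96.0.0/11


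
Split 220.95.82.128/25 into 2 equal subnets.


New prefix = 25 + 1 = 26
Each subnet has 64 addresses
  220.95.82.128/26
  220.95.82.192/26
Subnets: 220.95.82.128/26, 220.95.82.192/26


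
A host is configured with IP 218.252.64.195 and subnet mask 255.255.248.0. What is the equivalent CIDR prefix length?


Binary: 11111111.11111111.11111000.00000000
Count leading 1s
Prefix: /21


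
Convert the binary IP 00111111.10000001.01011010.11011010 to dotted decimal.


00111111 = 63
10000001 = 129
01011010 = 90
11011010 = 218
IP: 63.129.90.218


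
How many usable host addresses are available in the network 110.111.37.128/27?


Host bits = 32 - 27 = 5
Total addresses = 2^5 = 32
Usable = total - 2 (network and broadcast)
Usable hosts: 30


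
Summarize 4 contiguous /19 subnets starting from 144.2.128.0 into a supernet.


Original prefix: /19
Number of subnets: 4 = 2^2
New prefix = 19 - 2 = 17
Supernet: 144.2.128.0/17


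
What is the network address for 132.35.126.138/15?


IP:   10000100.00100011.01111110.10001010
Mask: 11111111.11111110.00000000.00000000
AND operation:
Net:  10000100.00100010.00000000.00000000
Network: 132.34.0.0/15


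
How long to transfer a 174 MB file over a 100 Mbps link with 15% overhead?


Effective throughput = 100 * (1 - 15/100) = 85 Mbps
File size in Mb = 174 * 8 = 1392 Mb
Time = 1392 / 85
Time = 16.3765 seconds


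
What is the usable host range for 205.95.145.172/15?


Network: 205.94.0.0
Broadcast: 205.95.255.255
First usable = network + 1
Last usable = broadcast - 1
Range: 205.94.0.1 to 205.95.255.254


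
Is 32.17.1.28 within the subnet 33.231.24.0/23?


Subnet network: 33.231.24.0
Test IP AND mask: 32.17.0.0
No, 32.17.1.28 is not in 33.231.24.0/23


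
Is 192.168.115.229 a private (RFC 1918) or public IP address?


RFC 1918 private ranges:
  10.0.0.0/8 (10.0.0.0 - 10.255.255.255)
  172.16.0.0/12 (172.16.0.0 - 172.31.255.255)
  192.168.0.0/16 (192.168.0.0 - 192.168.255.255)
Private (in 192.168.0.0/16)


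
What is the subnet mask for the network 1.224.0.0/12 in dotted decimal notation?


/12 means 12 network bits, 20 host bits
Binary: 11111111111100000000000000000000
Mask: 255.240.0.0


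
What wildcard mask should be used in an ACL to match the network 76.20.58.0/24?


Subnet mask: 255.255.255.0
Wildcard = 255.255.255.255 - subnet mask
255 - 255 = 0
255 - 255 = 0
255 - 255 = 0
255 - 0 = 255
Wildcard: 0.0.0.255


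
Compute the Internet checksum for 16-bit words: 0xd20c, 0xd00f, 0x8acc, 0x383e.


Sum all words (with carry folding):
+ 0xd20c = 0xd20c
+ 0xd00f = 0xa21c
+ 0x8acc = 0x2ce9
+ 0x383e = 0x6527
One's complement: ~0x6527
Checksum = 0x9ad8


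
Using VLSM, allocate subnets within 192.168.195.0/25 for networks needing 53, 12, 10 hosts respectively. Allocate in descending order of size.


53 hosts -> /26 (62 usable): 192.168.195.0/26
12 hosts -> /28 (14 usable): 192.168.195.64/28
10 hosts -> /28 (14 usable): 192.168.195.80/28
Allocation: 192.168.195.0/26 (53 hosts, 62 usable); 192.168.195.64/28 (12 hosts, 14 usable); 192.168.195.80/28 (10 hosts, 14 usable)


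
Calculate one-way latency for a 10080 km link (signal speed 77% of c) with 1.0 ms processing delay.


Speed = 0.77 * 3e5 km/s = 231000 km/s
Propagation delay = 10080 / 231000 = 0.0436 s = 43.6364 ms
Processing delay = 1.0 ms
Total one-way latency = 44.6364 ms


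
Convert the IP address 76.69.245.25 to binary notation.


76 = 01001100
69 = 01000101
245 = 11110101
25 = 00011001
Binary: 01001100.01000101.11110101.00011001


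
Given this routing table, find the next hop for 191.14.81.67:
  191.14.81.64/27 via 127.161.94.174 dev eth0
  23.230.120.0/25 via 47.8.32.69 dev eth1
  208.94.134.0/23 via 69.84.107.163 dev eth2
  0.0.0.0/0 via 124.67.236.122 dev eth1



Longest prefix match for 191.14.81.67:
  /27 191.14.81.64: MATCH
  /25 23.230.120.0: no
  /23 208.94.134.0: no
  /0 0.0.0.0: MATCH
Selected: next-hop 127.161.94.174 via eth0 (matched /27)


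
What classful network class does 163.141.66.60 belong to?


First octet: 163
Binary: 10100011
10xxxxxx -> Class B (128-191)
Class B, default mask 255.255.0.0 (/16)


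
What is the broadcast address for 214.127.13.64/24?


Network: 214.127.13.0/24
Host bits = 8
Set all host bits to 1:
Broadcast: 214.127.13.255


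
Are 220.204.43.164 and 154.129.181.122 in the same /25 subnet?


Mask: 255.255.255.128
220.204.43.164 AND mask = 220.204.43.128
154.129.181.122 AND mask = 154.129.181.0
No, different subnets (220.204.43.128 vs 154.129.181.0)


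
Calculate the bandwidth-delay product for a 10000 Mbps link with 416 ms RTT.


BDP = bandwidth * RTT
= 10000 Mbps * 416 ms
= 10000 * 1e6 * 416 / 1000 bits
= 4160000000 bits
= 520000000 bytes
= 507812.5 KB
BDP = 4160000000 bits (520000000 bytes)


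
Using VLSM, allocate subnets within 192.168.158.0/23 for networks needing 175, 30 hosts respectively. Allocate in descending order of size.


175 hosts -> /24 (254 usable): 192.168.158.0/24
30 hosts -> /27 (30 usable): 192.168.159.0/27
Allocation: 192.168.158.0/24 (175 hosts, 254 usable); 192.168.159.0/27 (30 hosts, 30 usable)


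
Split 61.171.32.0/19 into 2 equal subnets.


New prefix = 19 + 1 = 20
Each subnet has 4096 addresses
  61.171.32.0/20
  61.171.48.0/20
Subnets: 61.171.32.0/20, 61.171.48.0/20


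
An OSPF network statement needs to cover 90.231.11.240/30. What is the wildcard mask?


Subnet mask: 255.255.255.252
Wildcard = 255.255.255.255 - subnet mask
255 - 255 = 0
255 - 255 = 0
255 - 255 = 0
255 - 252 = 3
Wildcard: 0.0.0.3


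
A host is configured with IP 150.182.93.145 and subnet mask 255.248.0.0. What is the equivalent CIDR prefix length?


Binary: 11111111.11111000.00000000.00000000
Count leading 1s
Prefix: /13


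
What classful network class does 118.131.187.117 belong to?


First octet: 118
Binary: 01110110
0xxxxxxx -> Class A (1-126)
Class A, default mask 255.0.0.0 (/8)


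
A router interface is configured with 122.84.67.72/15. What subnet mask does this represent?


/15 means 15 network bits, 17 host bits
Binary: 11111111111111100000000000000000
Mask: 255.254.0.0


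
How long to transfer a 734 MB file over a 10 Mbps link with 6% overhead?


Effective throughput = 10 * (1 - 6/100) = 9.4 Mbps
File size in Mb = 734 * 8 = 5872 Mb
Time = 5872 / 9.4
Time = 624.6809 seconds


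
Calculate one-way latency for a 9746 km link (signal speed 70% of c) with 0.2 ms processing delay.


Speed = 0.7 * 3e5 km/s = 210000 km/s
Propagation delay = 9746 / 210000 = 0.0464 s = 46.4095 ms
Processing delay = 0.2 ms
Total one-way latency = 46.6095 ms


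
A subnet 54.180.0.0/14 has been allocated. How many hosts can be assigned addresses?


Host bits = 32 - 14 = 18
Total addresses = 2^18 = 262144
Usable = total - 2 (network and broadcast)
Usable hosts: 262142


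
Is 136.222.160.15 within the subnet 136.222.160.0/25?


Subnet network: 136.222.160.0
Test IP AND mask: 136.222.160.0
Yes, 136.222.160.15 is in 136.222.160.0/25


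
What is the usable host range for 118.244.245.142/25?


Network: 118.244.245.128
Broadcast: 118.244.245.255
First usable = network + 1
Last usable = broadcast - 1
Range: 118.244.245.129 to 118.244.245.254


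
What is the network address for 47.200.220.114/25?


IP:   00101111.11001000.11011100.01110010
Mask: 11111111.11111111.11111111.10000000
AND operation:
Net:  00101111.11001000.11011100.00000000
Network: 47.200.220.0/25


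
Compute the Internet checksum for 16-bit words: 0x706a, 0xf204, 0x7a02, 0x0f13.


Sum all words (with carry folding):
+ 0x706a = 0x706a
+ 0xf204 = 0x626f
+ 0x7a02 = 0xdc71
+ 0x0f13 = 0xeb84
One's complement: ~0xeb84
Checksum = 0x147b


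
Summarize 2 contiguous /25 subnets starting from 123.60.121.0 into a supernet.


Original prefix: /25
Number of subnets: 2 = 2^1
New prefix = 25 - 1 = 24
Supernet: 123.60.121.0/24


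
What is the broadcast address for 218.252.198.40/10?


Network: 218.192.0.0/10
Host bits = 22
Set all host bits to 1:
Broadcast: 218.255.255.255


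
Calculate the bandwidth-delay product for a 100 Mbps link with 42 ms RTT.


BDP = bandwidth * RTT
= 100 Mbps * 42 ms
= 100 * 1e6 * 42 / 1000 bits
= 4200000 bits
= 525000 bytes
= 512.6953 KB
BDP = 4200000 bits (525000 bytes)


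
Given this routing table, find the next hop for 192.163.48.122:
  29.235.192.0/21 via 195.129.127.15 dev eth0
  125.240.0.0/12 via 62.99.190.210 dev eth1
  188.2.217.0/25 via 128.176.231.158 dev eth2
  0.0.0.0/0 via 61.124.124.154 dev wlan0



Longest prefix match for 192.163.48.122:
  /21 29.235.192.0: no
  /12 125.240.0.0: no
  /25 188.2.217.0: no
  /0 0.0.0.0: MATCH
Selected: next-hop 61.124.124.154 via wlan0 (matched /0)


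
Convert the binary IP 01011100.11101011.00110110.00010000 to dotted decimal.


01011100 = 92
11101011 = 235
00110110 = 54
00010000 = 16
IP: 92.235.54.16


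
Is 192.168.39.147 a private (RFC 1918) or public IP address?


RFC 1918 private ranges:
  10.0.0.0/8 (10.0.0.0 - 10.255.255.255)
  172.16.0.0/12 (172.16.0.0 - 172.31.255.255)
  192.168.0.0/16 (192.168.0.0 - 192.168.255.255)
Private (in 192.168.0.0/16)


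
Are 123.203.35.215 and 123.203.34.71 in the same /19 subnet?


Mask: 255.255.224.0
123.203.35.215 AND mask = 123.203.32.0
123.203.34.71 AND mask = 123.203.32.0
Yes, same subnet (123.203.32.0)


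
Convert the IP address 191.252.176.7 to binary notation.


191 = 10111111
252 = 11111100
176 = 10110000
7 = 00000111
Binary: 10111111.11111100.10110000.00000111


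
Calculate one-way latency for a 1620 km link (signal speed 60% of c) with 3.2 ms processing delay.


Speed = 0.6 * 3e5 km/s = 180000 km/s
Propagation delay = 1620 / 180000 = 0.009 s = 9 ms
Processing delay = 3.2 ms
Total one-way latency = 12.2 ms


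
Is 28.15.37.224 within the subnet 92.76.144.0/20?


Subnet network: 92.76.144.0
Test IP AND mask: 28.15.32.0
No, 28.15.37.224 is not in 92.76.144.0/20


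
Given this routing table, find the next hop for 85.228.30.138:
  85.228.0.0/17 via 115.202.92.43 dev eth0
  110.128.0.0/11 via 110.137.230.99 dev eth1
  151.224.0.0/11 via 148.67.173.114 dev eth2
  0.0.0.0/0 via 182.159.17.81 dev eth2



Longest prefix match for 85.228.30.138:
  /17 85.228.0.0: MATCH
  /11 110.128.0.0: no
  /11 151.224.0.0: no
  /0 0.0.0.0: MATCH
Selected: next-hop 115.202.92.43 via eth0 (matched /17)


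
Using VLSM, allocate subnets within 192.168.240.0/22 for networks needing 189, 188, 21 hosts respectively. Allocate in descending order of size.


189 hosts -> /24 (254 usable): 192.168.240.0/24
188 hosts -> /24 (254 usable): 192.168.241.0/24
21 hosts -> /27 (30 usable): 192.168.242.0/27
Allocation: 192.168.240.0/24 (189 hosts, 254 usable); 192.168.241.0/24 (188 hosts, 254 usable); 192.168.242.0/27 (21 hosts, 30 usable)


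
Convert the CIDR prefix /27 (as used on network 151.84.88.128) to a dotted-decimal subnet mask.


/27 means 27 network bits, 5 host bits
Binary: 11111111111111111111111111100000
Mask: 255.255.255.224


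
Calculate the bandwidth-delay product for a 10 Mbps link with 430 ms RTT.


BDP = bandwidth * RTT
= 10 Mbps * 430 ms
= 10 * 1e6 * 430 / 1000 bits
= 4300000 bits
= 537500 bytes
= 524.9023 KB
BDP = 4300000 bits (537500 bytes)


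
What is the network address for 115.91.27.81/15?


IP:   01110011.01011011.00011011.01010001
Mask: 11111111.11111110.00000000.00000000
AND operation:
Net:  01110011.01011010.00000000.00000000
Network: 115.90.0.0/15


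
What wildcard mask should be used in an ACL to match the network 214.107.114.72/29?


Subnet mask: 255.255.255.248
Wildcard = 255.255.255.255 - subnet mask
255 - 255 = 0
255 - 255 = 0
255 - 255 = 0
255 - 248 = 7
Wildcard: 0.0.0.7


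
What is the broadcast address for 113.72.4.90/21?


Network: 113.72.0.0/21
Host bits = 11
Set all host bits to 1:
Broadcast: 113.72.7.255


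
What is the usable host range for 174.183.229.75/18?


Network: 174.183.192.0
Broadcast: 174.183.255.255
First usable = network + 1
Last usable = broadcast - 1
Range: 174.183.192.1 to 174.183.255.254


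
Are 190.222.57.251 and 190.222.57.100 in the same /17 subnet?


Mask: 255.255.128.0
190.222.57.251 AND mask = 190.222.0.0
190.222.57.100 AND mask = 190.222.0.0
Yes, same subnet (190.222.0.0)


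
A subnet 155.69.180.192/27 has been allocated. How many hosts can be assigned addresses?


Host bits = 32 - 27 = 5
Total addresses = 2^5 = 32
Usable = total - 2 (network and broadcast)
Usable hosts: 30


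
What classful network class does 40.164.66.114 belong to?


First octet: 40
Binary: 00101000
0xxxxxxx -> Class A (1-126)
Class A, default mask 255.0.0.0 (/8)


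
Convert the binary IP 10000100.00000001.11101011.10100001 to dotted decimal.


10000100 = 132
00000001 = 1
11101011 = 235
10100001 = 161
IP: 132.1.235.161


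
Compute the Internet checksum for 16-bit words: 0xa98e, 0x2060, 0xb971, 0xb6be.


Sum all words (with carry folding):
+ 0xa98e = 0xa98e
+ 0x2060 = 0xc9ee
+ 0xb971 = 0x8360
+ 0xb6be = 0x3a1f
One's complement: ~0x3a1f
Checksum = 0xc5e0


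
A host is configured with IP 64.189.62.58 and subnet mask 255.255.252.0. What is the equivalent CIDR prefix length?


Binary: 11111111.11111111.11111100.00000000
Count leading 1s
Prefix: /22


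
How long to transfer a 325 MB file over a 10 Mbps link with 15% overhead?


Effective throughput = 10 * (1 - 15/100) = 8.5 Mbps
File size in Mb = 325 * 8 = 2600 Mb
Time = 2600 / 8.5
Time = 305.8824 seconds


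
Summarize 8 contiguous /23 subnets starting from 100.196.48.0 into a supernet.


Original prefix: /23
Number of subnets: 8 = 2^3
New prefix = 23 - 3 = 20
Supernet: 100.196.48.0/20


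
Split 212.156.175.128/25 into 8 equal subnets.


New prefix = 25 + 3 = 28
Each subnet has 16 addresses
  212.156.175.128/28
  212.156.175.144/28
  212.156.175.160/28
  212.156.175.176/28
  212.156.175.192/28
  212.156.175.208/28
  212.156.175.224/28
  212.156.175.240/28
Subnets: 212.156.175.128/28, 212.156.175.144/28, 212.156.175.160/28, 212.156.175.176/28, 212.156.175.192/28, 212.156.175.208/28, 212.156.175.224/28, 212.156.175.240/28


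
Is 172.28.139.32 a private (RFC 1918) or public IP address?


RFC 1918 private ranges:
  10.0.0.0/8 (10.0.0.0 - 10.255.255.255)
  172.16.0.0/12 (172.16.0.0 - 172.31.255.255)
  192.168.0.0/16 (192.168.0.0 - 192.168.255.255)
Private (in 172.16.0.0/12)


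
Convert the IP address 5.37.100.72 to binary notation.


5 = 00000101
37 = 00100101
100 = 01100100
72 = 01001000
Binary: 00000101.00100101.01100100.01001000


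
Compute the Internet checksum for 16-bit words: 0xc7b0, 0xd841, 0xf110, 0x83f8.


Sum all words (with carry folding):
+ 0xc7b0 = 0xc7b0
+ 0xd841 = 0x9ff2
+ 0xf110 = 0x9103
+ 0x83f8 = 0x14fc
One's complement: ~0x14fc
Checksum = 0xeb03


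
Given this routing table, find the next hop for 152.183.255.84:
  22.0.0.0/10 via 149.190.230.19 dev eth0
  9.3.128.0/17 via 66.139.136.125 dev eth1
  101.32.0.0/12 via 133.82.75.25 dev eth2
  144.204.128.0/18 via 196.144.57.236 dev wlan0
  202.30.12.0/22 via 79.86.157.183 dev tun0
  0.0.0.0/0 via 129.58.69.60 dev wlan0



Longest prefix match for 152.183.255.84:
  /10 22.0.0.0: no
  /17 9.3.128.0: no
  /12 101.32.0.0: no
  /18 144.204.128.0: no
  /22 202.30.12.0: no
  /0 0.0.0.0: MATCH
Selected: next-hop 129.58.69.60 via wlan0 (matched /0)


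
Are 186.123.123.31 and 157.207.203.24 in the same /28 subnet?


Mask: 255.255.255.240
186.123.123.31 AND mask = 186.123.123.16
157.207.203.24 AND mask = 157.207.203.16
No, different subnets (186.123.123.16 vs 157.207.203.16)


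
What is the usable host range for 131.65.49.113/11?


Network: 131.64.0.0
Broadcast: 131.95.255.255
First usable = network + 1
Last usable = broadcast - 1
Range: 131.64.0.1 to 131.95.255.254


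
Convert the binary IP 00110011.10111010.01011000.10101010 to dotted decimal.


00110011 = 51
10111010 = 186
01011000 = 88
10101010 = 170
IP: 51.186.88.170


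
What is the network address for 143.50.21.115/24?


IP:   10001111.00110010.00010101.01110011
Mask: 11111111.11111111.11111111.00000000
AND operation:
Net:  10001111.00110010.00010101.00000000
Network: 143.50.21.0/24


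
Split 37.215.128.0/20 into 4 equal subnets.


New prefix = 20 + 2 = 22
Each subnet has 1024 addresses
  37.215.128.0/22
  37.215.132.0/22
  37.215.136.0/22
  37.215.140.0/22
Subnets: 37.215.128.0/22, 37.215.132.0/22, 37.215.136.0/22, 37.215.140.0/22


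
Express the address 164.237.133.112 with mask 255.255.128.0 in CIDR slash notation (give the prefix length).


Binary: 11111111.11111111.10000000.00000000
Count leading 1s
Prefix: /17


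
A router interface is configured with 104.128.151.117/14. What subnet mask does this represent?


/14 means 14 network bits, 18 host bits
Binary: 11111111111111000000000000000000
Mask: 255.252.0.0


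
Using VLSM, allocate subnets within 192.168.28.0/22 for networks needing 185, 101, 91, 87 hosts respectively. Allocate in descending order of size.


185 hosts -> /24 (254 usable): 192.168.28.0/24
101 hosts -> /25 (126 usable): 192.168.29.0/25
91 hosts -> /25 (126 usable): 192.168.29.128/25
87 hosts -> /25 (126 usable): 192.168.30.0/25
Allocation: 192.168.28.0/24 (185 hosts, 254 usable); 192.168.29.0/25 (101 hosts, 126 usable); 192.168.29.128/25 (91 hosts, 126 usable); 192.168.30.0/25 (87 hosts, 126 usable)


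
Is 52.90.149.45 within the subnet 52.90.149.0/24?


Subnet network: 52.90.149.0
Test IP AND mask: 52.90.149.0
Yes, 52.90.149.45 is in 52.90.149.0/24


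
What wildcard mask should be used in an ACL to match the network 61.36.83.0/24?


Subnet mask: 255.255.255.0
Wildcard = 255.255.255.255 - subnet mask
255 - 255 = 0
255 - 255 = 0
255 - 255 = 0
255 - 0 = 255
Wildcard: 0.0.0.255
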